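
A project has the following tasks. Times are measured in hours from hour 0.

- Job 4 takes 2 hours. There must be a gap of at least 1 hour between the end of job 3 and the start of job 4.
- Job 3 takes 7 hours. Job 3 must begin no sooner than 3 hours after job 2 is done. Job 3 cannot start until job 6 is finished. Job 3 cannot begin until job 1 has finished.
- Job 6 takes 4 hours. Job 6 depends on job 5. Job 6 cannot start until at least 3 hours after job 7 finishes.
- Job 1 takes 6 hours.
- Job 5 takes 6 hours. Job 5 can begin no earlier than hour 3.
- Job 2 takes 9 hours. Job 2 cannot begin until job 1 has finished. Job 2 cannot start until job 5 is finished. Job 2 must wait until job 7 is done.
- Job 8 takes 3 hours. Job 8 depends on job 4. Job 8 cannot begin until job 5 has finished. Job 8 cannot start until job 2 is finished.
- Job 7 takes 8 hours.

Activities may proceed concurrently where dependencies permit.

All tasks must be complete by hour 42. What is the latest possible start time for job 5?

11

Job 8 must finish by hour 42; it takes 3 hours, so it must start by 42 − 3 = hour 39.
Job 4 feeds into job 8 (must start by hour 39); so job 4 must finish by hour 39 and therefore start by hour 37.
Job 3 feeds into job 4 (must start by hour 37, minus 1-hour gap → hour 36); so job 3 must finish by hour 36 and therefore start by hour 29.
Job 2 must finish in time for job 3 (must start by hour 29, minus 3-hour gap → hour 26); job 8 (must start by hour 39). The tightest is hour 26, so job 2 must start by 26 − 9 = hour 17.
Since job 3 (must start by hour 29) depends on it, job 6 must finish by hour 29. Backing off its 4-hour duration gives a latest start of hour 25.
Job 5 has several dependents: job 2 (must start by hour 17); job 6 (must start by hour 25); job 8 (must start by hour 39). The earliest of those limits is hour 17, so job 5 must start by 17 − 6 = hour 11.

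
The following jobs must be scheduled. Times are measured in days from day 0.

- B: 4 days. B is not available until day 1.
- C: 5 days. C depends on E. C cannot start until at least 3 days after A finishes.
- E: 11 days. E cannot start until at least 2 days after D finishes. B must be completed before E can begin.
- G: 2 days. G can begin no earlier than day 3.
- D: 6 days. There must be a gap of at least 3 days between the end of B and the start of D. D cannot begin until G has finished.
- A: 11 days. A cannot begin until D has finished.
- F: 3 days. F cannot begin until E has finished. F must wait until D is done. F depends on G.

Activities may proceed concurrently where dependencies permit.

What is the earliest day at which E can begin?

16

G cannot begin until its own release at day 3. It runs from day 3 to 3 + 2 = day 5.
After its own release at day 1, B can start at day 1 and finishes at day 5.
D needs all of B (finishes day 5, plus 3-day gap → day 8); G (finishes day 5). That puts its earliest start at day 8; it finishes at 8 + 6 = day 14.
E waits on D (finishes day 14, plus 2-day gap → day 16); B (finishes day 5). The latest of these is day 16, which is the earliest E can start.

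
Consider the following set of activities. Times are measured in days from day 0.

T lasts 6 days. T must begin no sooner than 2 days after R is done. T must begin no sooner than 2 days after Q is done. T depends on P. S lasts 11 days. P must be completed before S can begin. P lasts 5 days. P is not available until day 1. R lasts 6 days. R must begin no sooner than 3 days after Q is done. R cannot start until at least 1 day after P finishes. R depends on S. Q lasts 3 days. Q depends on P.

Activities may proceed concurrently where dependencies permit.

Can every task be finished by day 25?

P cannot begin until its own release at day 1. It runs from day 1 to 1 + 5 = day 6.
After P (finishes day 6), S can start at day 6 and finishes at day 17.
Q cannot begin until P (finishes day 6). It runs from day 6 to 6 + 3 = day 9.
For R: Q (finishes day 9, plus 3-day gap → day 12); P (finishes day 6, plus 1-day gap → day 7); S (finishes day 17). Taking the maximum gives a start of day 17, and it finishes at 17 + 6 = day 23.
T cannot start until R (finishes day 23, plus 2-day gap → day 25); Q (finishes day 9, plus 2-day gap → day 11); P (finishes day 6). The controlling bound is day 25, so T finishes at 25 + 6 = day 31.
The earliest everything can be done is day 31, which is after the deadline of 25, so it is not possible.

No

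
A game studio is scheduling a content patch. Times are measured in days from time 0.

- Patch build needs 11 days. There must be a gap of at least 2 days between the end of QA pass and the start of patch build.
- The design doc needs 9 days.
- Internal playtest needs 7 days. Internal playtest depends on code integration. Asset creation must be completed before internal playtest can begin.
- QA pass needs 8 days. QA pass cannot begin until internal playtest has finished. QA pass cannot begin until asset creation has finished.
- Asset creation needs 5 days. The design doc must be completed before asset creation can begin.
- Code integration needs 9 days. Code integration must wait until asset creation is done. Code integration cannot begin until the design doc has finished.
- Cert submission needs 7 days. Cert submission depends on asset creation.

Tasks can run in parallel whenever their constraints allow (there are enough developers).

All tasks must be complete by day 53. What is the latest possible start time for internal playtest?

25

Patch build must finish by day 53; it takes 11 days, so it must start by 53 − 11 = day 42.
QA pass must finish before patch build (must start by day 42, minus 2-day gap → day 40). With an 8-day duration, QA pass must start by 40 − 8 = day 32.
Since QA pass (must start by day 32) depends on it, internal playtest must finish by day 32. Backing off its 7-day duration gives a latest start of day 25.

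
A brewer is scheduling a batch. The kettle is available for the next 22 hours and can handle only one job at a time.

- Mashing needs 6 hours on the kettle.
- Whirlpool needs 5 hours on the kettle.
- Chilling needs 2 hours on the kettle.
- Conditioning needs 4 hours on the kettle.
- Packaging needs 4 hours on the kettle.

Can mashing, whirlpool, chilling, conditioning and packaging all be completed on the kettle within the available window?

Running back to back, the jobs need 6 + 5 + 2 + 4 + 4 = 21 hours on the kettle.
Since 21 ≤ 22, they fit within the window.

Yes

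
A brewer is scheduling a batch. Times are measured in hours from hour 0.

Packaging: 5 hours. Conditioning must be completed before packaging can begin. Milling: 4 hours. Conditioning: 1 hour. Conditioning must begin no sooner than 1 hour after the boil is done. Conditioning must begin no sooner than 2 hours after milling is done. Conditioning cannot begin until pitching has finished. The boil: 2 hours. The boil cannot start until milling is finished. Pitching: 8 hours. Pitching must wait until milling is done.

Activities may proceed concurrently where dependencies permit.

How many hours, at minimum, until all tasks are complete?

18

Milling can start immediately at hour 0; it finishes at hour 4.
After milling (finishes hour 4), pitching can start at hour 4 and finishes at hour 12.
The boil waits on milling (finishes hour 4), so it starts at hour 4 and finishes at 4 + 2 = hour 6.
For conditioning: the boil (finishes hour 6, plus 1-hour gap → hour 7); milling (finishes hour 4, plus 2-hour gap → hour 6); pitching (finishes hour 12). Taking the maximum gives a start of hour 12, and it finishes at 12 + 1 = hour 13.
After conditioning (finishes hour 13), packaging can start at hour 13 and finishes at hour 18.
All tasks are finished once the last one completes. Finish times: Milling at 4, The boil at 6, Pitching at 12, Conditioning at 13, Packaging at 18. The latest is hour 18.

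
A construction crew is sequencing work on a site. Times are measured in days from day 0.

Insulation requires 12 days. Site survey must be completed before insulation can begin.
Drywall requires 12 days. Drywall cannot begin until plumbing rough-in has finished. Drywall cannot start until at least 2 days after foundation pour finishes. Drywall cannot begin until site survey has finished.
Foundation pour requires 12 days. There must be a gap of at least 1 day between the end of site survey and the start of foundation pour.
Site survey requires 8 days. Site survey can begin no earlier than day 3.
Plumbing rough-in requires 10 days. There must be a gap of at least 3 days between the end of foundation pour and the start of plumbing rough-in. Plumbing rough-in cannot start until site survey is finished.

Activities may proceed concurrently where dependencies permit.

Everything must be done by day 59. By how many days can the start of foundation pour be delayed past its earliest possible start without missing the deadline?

Site survey waits on its own release at day 3, so it starts at day 3 and finishes at 3 + 8 = day 11.
Foundation pour cannot begin until site survey (finishes day 11, plus 1-day gap → day 12). It runs from day 12 to 12 + 12 = day 24.

Working backward from the deadline:
Drywall has no dependents, so it just needs to finish by day 59. Starting by 59 − 12 = day 47 achieves that.
Plumbing rough-in feeds into drywall (must start by day 47); so plumbing rough-in must finish by day 47 and therefore start by day 37.
Foundation pour feeds plumbing rough-in (must start by day 37, minus 3-day gap → day 34); drywall (must start by day 47, minus 2-day gap → day 45). Taking the minimum, foundation pour must finish by day 34 and start by 34 − 12 = day 22.
So foundation pour can start as early as day 12 and as late as day 22, giving 22 − 12 = 10 days of slack.

10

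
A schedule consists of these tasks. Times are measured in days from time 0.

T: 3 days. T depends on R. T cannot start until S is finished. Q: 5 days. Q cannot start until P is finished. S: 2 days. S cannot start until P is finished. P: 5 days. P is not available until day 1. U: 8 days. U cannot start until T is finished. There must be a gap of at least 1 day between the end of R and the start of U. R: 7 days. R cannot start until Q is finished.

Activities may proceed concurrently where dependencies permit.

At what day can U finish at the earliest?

29

P cannot begin until its own release at day 1. It runs from day 1 to 1 + 5 = day 6.
After P (finishes day 6), S can start at day 6 and finishes at day 8.
Q cannot begin until P (finishes day 6). It runs from day 6 to 6 + 5 = day 11.
R cannot begin until Q (finishes day 11). It runs from day 11 to 11 + 7 = day 18.
T needs all of R (finishes day 18); S (finishes day 8). That puts its earliest start at day 18; it finishes at 18 + 3 = day 21.
U cannot start until T (finishes day 21); R (finishes day 18, plus 1-day gap → day 19). The controlling bound is day 21, so U finishes at 21 + 8 = day 29.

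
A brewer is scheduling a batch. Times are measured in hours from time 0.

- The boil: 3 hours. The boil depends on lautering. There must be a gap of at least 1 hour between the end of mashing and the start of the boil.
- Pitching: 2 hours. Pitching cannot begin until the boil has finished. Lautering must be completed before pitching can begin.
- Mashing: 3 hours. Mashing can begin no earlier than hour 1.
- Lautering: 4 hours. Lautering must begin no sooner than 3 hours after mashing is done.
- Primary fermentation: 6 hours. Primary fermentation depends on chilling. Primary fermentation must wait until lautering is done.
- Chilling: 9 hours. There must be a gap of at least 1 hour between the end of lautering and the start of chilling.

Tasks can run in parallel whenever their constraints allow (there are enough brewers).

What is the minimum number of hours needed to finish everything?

27

Mashing cannot begin until its own release at hour 1. It runs from hour 1 to 1 + 3 = hour 4.
Lautering waits on mashing (finishes hour 4, plus 3-hour gap → hour 7), so it starts at hour 7 and finishes at 7 + 4 = hour 11.
Chilling cannot begin until lautering (finishes hour 11, plus 1-hour gap → hour 12). It runs from hour 12 to 12 + 9 = hour 21.
Primary fermentation needs all of chilling (finishes hour 21); lautering (finishes hour 11). That puts its earliest start at hour 21; it finishes at 21 + 6 = hour 27.
The boil needs all of lautering (finishes hour 11); mashing (finishes hour 4, plus 1-hour gap → hour 5). That puts its earliest start at hour 11; it finishes at 11 + 3 = hour 14.
For pitching: the boil (finishes hour 14); lautering (finishes hour 11). Taking the maximum gives a start of hour 14, and it finishes at 14 + 2 = hour 16.
All tasks are finished once the last one completes. Finish times: Mashing at 4, Lautering at 11, The boil at 14, Chilling at 21, Pitching at 16, Primary fermentation at 27. The latest is hour 27.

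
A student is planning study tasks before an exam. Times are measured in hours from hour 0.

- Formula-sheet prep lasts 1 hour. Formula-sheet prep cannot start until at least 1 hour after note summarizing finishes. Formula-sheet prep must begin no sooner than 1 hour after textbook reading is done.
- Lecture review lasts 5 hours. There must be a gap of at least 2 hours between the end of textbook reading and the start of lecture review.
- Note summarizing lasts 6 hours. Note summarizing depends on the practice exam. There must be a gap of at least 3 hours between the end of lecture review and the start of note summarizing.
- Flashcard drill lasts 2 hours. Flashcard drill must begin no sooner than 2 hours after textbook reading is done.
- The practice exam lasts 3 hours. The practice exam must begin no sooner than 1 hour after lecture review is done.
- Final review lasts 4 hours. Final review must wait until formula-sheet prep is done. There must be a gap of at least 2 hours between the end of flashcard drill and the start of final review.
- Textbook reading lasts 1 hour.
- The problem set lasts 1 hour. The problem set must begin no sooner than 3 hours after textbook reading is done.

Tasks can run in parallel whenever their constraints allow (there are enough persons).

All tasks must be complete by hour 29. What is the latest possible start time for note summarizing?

17

Final review must finish by hour 29; it takes 4 hours, so it must start by 29 − 4 = hour 25.
Formula-sheet prep must finish before final review (must start by hour 25). With a 1-hour duration, formula-sheet prep must start by 25 − 1 = hour 24.
Note summarizing has to be done before formula-sheet prep (must start by hour 24, minus 1-hour gap → hour 23). That means finishing by hour 23, i.e. starting by 23 − 6 = hour 17.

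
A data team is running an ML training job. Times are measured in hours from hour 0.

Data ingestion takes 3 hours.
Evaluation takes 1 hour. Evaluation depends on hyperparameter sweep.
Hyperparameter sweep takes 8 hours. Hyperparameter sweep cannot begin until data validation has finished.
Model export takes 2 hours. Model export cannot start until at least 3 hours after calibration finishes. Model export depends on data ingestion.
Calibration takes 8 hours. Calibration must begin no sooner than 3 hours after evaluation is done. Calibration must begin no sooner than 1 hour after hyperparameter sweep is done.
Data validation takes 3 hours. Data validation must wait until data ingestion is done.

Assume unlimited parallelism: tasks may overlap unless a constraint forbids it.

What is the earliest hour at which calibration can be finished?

26

Nothing blocks data ingestion, so it runs from hour 0 to hour 3.
Data validation waits on data ingestion (finishes hour 3), so it starts at hour 3 and finishes at 3 + 3 = hour 6.
Hyperparameter sweep cannot begin until data validation (finishes hour 6). It runs from hour 6 to 6 + 8 = hour 14.
Evaluation waits on hyperparameter sweep (finishes hour 14), so it starts at hour 14 and finishes at 14 + 1 = hour 15.
Calibration needs all of evaluation (finishes hour 15, plus 3-hour gap → hour 18); hyperparameter sweep (finishes hour 14, plus 1-hour gap → hour 15). That puts its earliest start at hour 18; it finishes at 18 + 8 = hour 26.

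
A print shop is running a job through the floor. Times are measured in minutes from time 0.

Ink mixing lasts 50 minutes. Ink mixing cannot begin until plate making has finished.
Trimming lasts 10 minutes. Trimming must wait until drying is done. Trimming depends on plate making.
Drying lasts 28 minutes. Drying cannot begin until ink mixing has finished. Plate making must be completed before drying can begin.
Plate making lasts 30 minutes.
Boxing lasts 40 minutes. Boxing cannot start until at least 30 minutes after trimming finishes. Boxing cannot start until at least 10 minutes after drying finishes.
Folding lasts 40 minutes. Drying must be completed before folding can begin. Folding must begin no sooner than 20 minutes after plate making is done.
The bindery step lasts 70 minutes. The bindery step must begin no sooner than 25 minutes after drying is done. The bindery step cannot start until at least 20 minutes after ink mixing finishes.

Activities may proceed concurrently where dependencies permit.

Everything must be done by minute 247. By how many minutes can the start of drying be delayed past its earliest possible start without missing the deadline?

44

Nothing blocks plate making, so it runs from minute 0 to minute 30.
Ink mixing cannot begin until plate making (finishes minute 30). It runs from minute 30 to 30 + 50 = minute 80.
Drying has to wait for ink mixing (finishes minute 80); plate making (finishes minute 30). The latest of these is minute 80, so drying runs minute 80 to 80 + 28 = minute 108.

Working backward from the deadline:
Boxing has no dependents, so it just needs to finish by minute 247. Starting by 247 − 40 = minute 207 achieves that.
Since boxing (must start by minute 207, minus 30-minute gap → minute 177) depends on it, trimming must finish by minute 177. Backing off its 10-minute duration gives a latest start of minute 167.
To finish by minute 247, folding (duration 40) must start no later than minute 207.
The bindery step must finish by minute 247; it takes 70 minutes, so it must start by 247 − 70 = minute 177.
Drying feeds trimming (must start by minute 167); folding (must start by minute 207); the bindery step (must start by minute 177, minus 25-minute gap → minute 152); boxing (must start by minute 207, minus 10-minute gap → minute 197). Taking the minimum, drying must finish by minute 152 and start by 152 − 28 = minute 124.
So drying can start as early as minute 80 and as late as minute 124, giving 124 − 80 = 44 minutes of slack.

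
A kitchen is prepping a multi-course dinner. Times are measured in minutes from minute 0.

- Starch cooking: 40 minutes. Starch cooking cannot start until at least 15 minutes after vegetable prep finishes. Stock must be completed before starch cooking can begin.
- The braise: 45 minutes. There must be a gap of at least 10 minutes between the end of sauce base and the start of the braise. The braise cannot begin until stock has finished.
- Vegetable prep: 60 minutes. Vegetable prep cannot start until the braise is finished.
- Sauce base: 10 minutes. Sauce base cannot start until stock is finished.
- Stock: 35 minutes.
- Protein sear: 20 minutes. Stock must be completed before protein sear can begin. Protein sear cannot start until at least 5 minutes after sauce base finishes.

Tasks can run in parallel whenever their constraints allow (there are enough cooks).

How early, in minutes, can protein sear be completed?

Stock has no prerequisites, so it starts at minute 0 and finishes at minute 35.
Sauce base cannot begin until stock (finishes minute 35). It runs from minute 35 to 35 + 10 = minute 45.
For protein sear: stock (finishes minute 35); sauce base (finishes minute 45, plus 5-minute gap → minute 50). Taking the maximum gives a start of minute 50, and it finishes at 50 + 20 = minute 70.

70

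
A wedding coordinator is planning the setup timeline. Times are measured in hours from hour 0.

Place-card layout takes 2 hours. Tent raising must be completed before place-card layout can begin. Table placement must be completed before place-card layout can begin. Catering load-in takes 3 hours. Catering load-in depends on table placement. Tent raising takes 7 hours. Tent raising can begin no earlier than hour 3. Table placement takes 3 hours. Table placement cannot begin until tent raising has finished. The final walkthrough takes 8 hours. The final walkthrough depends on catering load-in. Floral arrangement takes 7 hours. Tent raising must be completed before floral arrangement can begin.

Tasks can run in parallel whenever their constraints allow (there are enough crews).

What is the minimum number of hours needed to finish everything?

Tent raising cannot begin until its own release at hour 3. It runs from hour 3 to 3 + 7 = hour 10.
After tent raising (finishes hour 10), floral arrangement can start at hour 10 and finishes at hour 17.
After tent raising (finishes hour 10), table placement can start at hour 10 and finishes at hour 13.
Place-card layout cannot start until tent raising (finishes hour 10); table placement (finishes hour 13). The controlling bound is hour 13, so place-card layout finishes at 13 + 2 = hour 15.
Catering load-in waits on table placement (finishes hour 13), so it starts at hour 13 and finishes at 13 + 3 = hour 16.
The final walkthrough waits on catering load-in (finishes hour 16), so it starts at hour 16 and finishes at 16 + 8 = hour 24.
All tasks are finished once the last one completes. Finish times: Tent raising at 10, Table placement at 13, Floral arrangement at 17, Catering load-in at 16, Place-card layout at 15, The final walkthrough at 24. The latest is hour 24.

24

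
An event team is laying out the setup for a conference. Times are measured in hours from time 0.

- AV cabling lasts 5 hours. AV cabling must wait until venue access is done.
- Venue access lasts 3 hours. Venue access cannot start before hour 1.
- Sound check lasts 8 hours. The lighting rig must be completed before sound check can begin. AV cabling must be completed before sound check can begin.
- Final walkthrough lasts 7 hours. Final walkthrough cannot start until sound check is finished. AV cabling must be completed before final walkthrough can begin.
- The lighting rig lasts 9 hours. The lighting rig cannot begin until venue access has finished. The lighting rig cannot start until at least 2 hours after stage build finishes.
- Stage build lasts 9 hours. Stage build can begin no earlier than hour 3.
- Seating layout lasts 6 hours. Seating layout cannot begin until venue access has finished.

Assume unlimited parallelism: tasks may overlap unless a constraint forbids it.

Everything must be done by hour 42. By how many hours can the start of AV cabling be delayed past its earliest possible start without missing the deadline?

18

Venue access cannot begin until its own release at hour 1. It runs from hour 1 to 1 + 3 = hour 4.
AV cabling cannot begin until venue access (finishes hour 4). It runs from hour 4 to 4 + 5 = hour 9.

Working backward from the deadline:
Final walkthrough must finish by hour 42; it takes 7 hours, so it must start by 42 − 7 = hour 35.
Sound check feeds into final walkthrough (must start by hour 35); so sound check must finish by hour 35 and therefore start by hour 27.
For AV cabling: sound check (must start by hour 27); final walkthrough (must start by hour 35). The most restrictive is hour 27; with a 5-hour duration, AV cabling must start by hour 22.
So AV cabling can start as early as hour 4 and as late as hour 22, giving 22 − 4 = 18 hours of slack.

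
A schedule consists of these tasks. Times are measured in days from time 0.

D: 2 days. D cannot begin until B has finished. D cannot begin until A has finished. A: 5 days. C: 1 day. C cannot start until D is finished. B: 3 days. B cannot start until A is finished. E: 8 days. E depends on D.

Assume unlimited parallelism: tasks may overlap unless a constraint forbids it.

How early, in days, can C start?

Nothing blocks A, so it runs from day 0 to day 5.
B waits on A (finishes day 5), so it starts at day 5 and finishes at 5 + 3 = day 8.
D cannot start until B (finishes day 8); A (finishes day 5). The controlling bound is day 8, so D finishes at 8 + 2 = day 10.
C waits on D (finishes day 10), so the earliest it can start is day 10.

10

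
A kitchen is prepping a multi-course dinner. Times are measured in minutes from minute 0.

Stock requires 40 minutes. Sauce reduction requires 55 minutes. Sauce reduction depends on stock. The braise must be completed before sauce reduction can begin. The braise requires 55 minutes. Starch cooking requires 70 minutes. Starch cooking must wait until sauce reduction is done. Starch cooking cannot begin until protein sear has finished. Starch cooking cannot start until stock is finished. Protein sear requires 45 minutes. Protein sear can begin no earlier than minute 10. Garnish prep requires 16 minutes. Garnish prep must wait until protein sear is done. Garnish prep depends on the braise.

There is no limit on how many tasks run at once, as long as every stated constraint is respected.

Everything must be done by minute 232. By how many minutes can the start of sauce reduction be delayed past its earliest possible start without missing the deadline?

The braise can start immediately at minute 0; it finishes at minute 55.
Stock can start immediately at minute 0; it finishes at minute 40.
Sauce reduction cannot start until stock (finishes minute 40); the braise (finishes minute 55). The controlling bound is minute 55, so sauce reduction finishes at 55 + 55 = minute 110.

Working backward from the deadline:
Nothing follows starch cooking; the deadline of minute 232 is its only limit. It must start by 232 − 70 = minute 162.
Since starch cooking (must start by minute 162) depends on it, sauce reduction must finish by minute 162. Backing off its 55-minute duration gives a latest start of minute 107.
So sauce reduction can start as early as minute 55 and as late as minute 107, giving 107 − 55 = 52 minutes of slack.

52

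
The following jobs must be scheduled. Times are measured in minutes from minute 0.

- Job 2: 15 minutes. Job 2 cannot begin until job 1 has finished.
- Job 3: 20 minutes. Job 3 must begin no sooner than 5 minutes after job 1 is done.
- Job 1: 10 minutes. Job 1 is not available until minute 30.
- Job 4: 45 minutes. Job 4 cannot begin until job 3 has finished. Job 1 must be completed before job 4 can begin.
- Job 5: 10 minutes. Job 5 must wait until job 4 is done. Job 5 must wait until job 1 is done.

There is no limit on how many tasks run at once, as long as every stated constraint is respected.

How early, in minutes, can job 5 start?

Job 1 cannot begin until its own release at minute 30. It runs from minute 30 to 30 + 10 = minute 40.
Job 3 cannot begin until job 1 (finishes minute 40, plus 5-minute gap → minute 45). It runs from minute 45 to 45 + 20 = minute 65.
Job 4 cannot start until job 3 (finishes minute 65); job 1 (finishes minute 40). The controlling bound is minute 65, so job 4 finishes at 65 + 45 = minute 110.
Job 5 waits on job 4 (finishes minute 110); job 1 (finishes minute 40). The latest of these is minute 110, which is the earliest job 5 can start.

110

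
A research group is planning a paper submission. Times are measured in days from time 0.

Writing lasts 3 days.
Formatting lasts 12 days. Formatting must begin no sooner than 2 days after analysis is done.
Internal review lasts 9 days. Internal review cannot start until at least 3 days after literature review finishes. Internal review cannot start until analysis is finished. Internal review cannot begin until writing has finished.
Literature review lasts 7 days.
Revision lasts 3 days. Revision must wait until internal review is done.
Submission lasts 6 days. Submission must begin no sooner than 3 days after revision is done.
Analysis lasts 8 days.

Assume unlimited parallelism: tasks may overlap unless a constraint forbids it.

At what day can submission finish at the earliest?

31

Nothing blocks writing, so it runs from day 0 to day 3.
Analysis has no prerequisites, so it starts at day 0 and finishes at day 8.
Nothing blocks literature review, so it runs from day 0 to day 7.
Internal review cannot start until literature review (finishes day 7, plus 3-day gap → day 10); analysis (finishes day 8); writing (finishes day 3). The controlling bound is day 10, so internal review finishes at 10 + 9 = day 19.
Revision cannot begin until internal review (finishes day 19). It runs from day 19 to 19 + 3 = day 22.
Submission waits on revision (finishes day 22, plus 3-day gap → day 25), so it starts at day 25 and finishes at 25 + 6 = day 31.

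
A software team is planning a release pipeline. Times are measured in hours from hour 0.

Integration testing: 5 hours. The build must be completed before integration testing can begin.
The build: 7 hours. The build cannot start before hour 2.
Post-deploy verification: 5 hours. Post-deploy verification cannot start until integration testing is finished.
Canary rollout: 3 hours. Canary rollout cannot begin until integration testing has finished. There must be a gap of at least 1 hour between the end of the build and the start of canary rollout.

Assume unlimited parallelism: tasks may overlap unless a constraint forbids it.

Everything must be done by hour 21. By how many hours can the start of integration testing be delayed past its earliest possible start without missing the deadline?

After its own release at hour 2, the build can start at hour 2 and finishes at hour 9.
Integration testing waits on the build (finishes hour 9), so it starts at hour 9 and finishes at 9 + 5 = hour 14.

Working backward from the deadline:
Canary rollout has no dependents, so it just needs to finish by hour 21. Starting by 21 − 3 = hour 18 achieves that.
To finish by hour 21, post-deploy verification (duration 5) must start no later than hour 16.
For integration testing: canary rollout (must start by hour 18); post-deploy verification (must start by hour 16). The most restrictive is hour 16; with a 5-hour duration, integration testing must start by hour 11.
So integration testing can start as early as hour 9 and as late as hour 11, giving 11 − 9 = 2 hours of slack.

2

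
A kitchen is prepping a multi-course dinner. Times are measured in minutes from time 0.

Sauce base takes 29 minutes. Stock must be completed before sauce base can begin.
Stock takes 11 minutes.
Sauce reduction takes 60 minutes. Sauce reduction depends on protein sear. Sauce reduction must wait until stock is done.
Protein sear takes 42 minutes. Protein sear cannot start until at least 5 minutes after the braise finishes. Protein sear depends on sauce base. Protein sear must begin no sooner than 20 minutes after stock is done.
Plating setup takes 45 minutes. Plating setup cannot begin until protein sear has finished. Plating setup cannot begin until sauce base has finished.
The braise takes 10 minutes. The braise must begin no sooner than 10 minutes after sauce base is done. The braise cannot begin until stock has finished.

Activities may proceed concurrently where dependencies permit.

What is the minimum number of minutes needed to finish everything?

167

Nothing blocks stock, so it runs from minute 0 to minute 11.
After stock (finishes minute 11), sauce base can start at minute 11 and finishes at minute 40.
The braise has to wait for sauce base (finishes minute 40, plus 10-minute gap → minute 50); stock (finishes minute 11). The latest of these is minute 50, so the braise runs minute 50 to 50 + 10 = minute 60.
Protein sear needs all of the braise (finishes minute 60, plus 5-minute gap → minute 65); sauce base (finishes minute 40); stock (finishes minute 11, plus 20-minute gap → minute 31). That puts its earliest start at minute 65; it finishes at 65 + 42 = minute 107.
For plating setup: protein sear (finishes minute 107); sauce base (finishes minute 40). Taking the maximum gives a start of minute 107, and it finishes at 107 + 45 = minute 152.
Sauce reduction needs all of protein sear (finishes minute 107); stock (finishes minute 11). That puts its earliest start at minute 107; it finishes at 107 + 60 = minute 167.
All tasks are finished once the last one completes. Finish times: Stock at 11, Sauce base at 40, The braise at 60, Protein sear at 107, Sauce reduction at 167, Plating setup at 152. The latest is minute 167.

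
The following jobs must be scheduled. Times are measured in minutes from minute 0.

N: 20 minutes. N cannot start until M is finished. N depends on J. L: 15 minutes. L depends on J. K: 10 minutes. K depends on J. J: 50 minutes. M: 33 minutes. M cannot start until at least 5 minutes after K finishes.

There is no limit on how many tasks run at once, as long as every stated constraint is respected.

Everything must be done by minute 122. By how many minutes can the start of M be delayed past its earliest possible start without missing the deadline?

Nothing blocks J, so it runs from minute 0 to minute 50.
K waits on J (finishes minute 50), so it starts at minute 50 and finishes at 50 + 10 = minute 60.
After K (finishes minute 60, plus 5-minute gap → minute 65), M can start at minute 65 and finishes at minute 98.

Working backward from the deadline:
N has no dependents, so it just needs to finish by minute 122. Starting by 122 − 20 = minute 102 achieves that.
M has to be done before N (must start by minute 102). That means finishing by minute 102, i.e. starting by 102 − 33 = minute 69.
So M can start as early as minute 65 and as late as minute 69, giving 69 − 65 = 4 minutes of slack.

4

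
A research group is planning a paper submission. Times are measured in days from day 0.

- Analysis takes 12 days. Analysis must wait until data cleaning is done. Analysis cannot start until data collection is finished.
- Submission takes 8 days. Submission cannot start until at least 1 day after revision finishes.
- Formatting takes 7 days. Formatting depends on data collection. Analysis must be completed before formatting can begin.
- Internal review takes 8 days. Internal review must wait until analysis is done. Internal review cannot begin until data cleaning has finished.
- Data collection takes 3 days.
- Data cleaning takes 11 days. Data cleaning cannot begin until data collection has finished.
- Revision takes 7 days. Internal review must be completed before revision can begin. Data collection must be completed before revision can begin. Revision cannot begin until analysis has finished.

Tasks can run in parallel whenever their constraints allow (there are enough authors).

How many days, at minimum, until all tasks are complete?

Nothing blocks data collection, so it runs from day 0 to day 3.
Data cleaning cannot begin until data collection (finishes day 3). It runs from day 3 to 3 + 11 = day 14.
Analysis cannot start until data cleaning (finishes day 14); data collection (finishes day 3). The controlling bound is day 14, so analysis finishes at 14 + 12 = day 26.
Formatting has to wait for data collection (finishes day 3); analysis (finishes day 26). The latest of these is day 26, so formatting runs day 26 to 26 + 7 = day 33.
Internal review needs all of analysis (finishes day 26); data cleaning (finishes day 14). That puts its earliest start at day 26; it finishes at 26 + 8 = day 34.
Revision needs all of internal review (finishes day 34); data collection (finishes day 3); analysis (finishes day 26). That puts its earliest start at day 34; it finishes at 34 + 7 = day 41.
After revision (finishes day 41, plus 1-day gap → day 42), submission can start at day 42 and finishes at day 50.
All tasks are finished once the last one completes. Finish times: Data collection at 3, Data cleaning at 14, Analysis at 26, Internal review at 34, Revision at 41, Formatting at 33, Submission at 50. The latest is day 50.

50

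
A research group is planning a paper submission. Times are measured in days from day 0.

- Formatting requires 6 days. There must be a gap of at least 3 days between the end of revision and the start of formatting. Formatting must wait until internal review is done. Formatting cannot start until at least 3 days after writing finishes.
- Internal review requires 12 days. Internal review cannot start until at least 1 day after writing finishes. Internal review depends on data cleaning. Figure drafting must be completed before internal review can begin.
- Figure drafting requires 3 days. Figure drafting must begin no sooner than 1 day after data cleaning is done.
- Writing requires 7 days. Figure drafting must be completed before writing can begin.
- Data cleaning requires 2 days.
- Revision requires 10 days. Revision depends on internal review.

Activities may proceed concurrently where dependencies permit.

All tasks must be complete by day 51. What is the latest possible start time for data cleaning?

6

Formatting has no dependents, so it just needs to finish by day 51. Starting by 51 − 6 = day 45 achieves that.
Revision has to be done before formatting (must start by day 45, minus 3-day gap → day 42). That means finishing by day 42, i.e. starting by 42 − 10 = day 32.
Internal review must finish in time for revision (must start by day 32); formatting (must start by day 45). The tightest is day 32, so internal review must start by 32 − 12 = day 20.
Writing has several dependents: internal review (must start by day 20, minus 1-day gap → day 19); formatting (must start by day 45, minus 3-day gap → day 42). The earliest of those limits is day 19, so writing must start by 19 − 7 = day 12.
Figure drafting must finish in time for writing (must start by day 12); internal review (must start by day 20). The tightest is day 12, so figure drafting must start by 12 − 3 = day 9.
Data cleaning must finish in time for figure drafting (must start by day 9, minus 1-day gap → day 8); internal review (must start by day 20). The tightest is day 8, so data cleaning must start by 8 − 2 = day 6.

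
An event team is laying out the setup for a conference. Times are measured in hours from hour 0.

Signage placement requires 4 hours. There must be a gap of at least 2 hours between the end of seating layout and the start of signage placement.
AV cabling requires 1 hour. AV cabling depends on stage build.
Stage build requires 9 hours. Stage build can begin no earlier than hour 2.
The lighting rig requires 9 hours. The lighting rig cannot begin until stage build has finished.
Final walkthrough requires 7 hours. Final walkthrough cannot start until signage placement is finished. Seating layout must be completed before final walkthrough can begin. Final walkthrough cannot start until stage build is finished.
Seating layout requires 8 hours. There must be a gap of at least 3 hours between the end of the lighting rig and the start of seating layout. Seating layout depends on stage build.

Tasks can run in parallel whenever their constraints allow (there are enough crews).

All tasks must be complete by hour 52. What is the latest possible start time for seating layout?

Final walkthrough must finish by hour 52; it takes 7 hours, so it must start by 52 − 7 = hour 45.
Signage placement has to be done before final walkthrough (must start by hour 45). That means finishing by hour 45, i.e. starting by 45 − 4 = hour 41.
For seating layout: signage placement (must start by hour 41, minus 2-hour gap → hour 39); final walkthrough (must start by hour 45). The most restrictive is hour 39; with an 8-hour duration, seating layout must start by hour 31.

31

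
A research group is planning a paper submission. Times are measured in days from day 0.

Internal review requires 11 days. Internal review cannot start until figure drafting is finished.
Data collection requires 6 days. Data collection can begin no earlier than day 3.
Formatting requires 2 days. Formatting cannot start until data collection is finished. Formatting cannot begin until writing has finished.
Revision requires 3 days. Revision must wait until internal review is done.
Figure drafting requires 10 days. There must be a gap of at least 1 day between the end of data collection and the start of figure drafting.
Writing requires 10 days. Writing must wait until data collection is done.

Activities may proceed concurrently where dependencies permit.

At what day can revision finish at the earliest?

After its own release at day 3, data collection can start at day 3 and finishes at day 9.
Figure drafting cannot begin until data collection (finishes day 9, plus 1-day gap → day 10). It runs from day 10 to 10 + 10 = day 20.
After figure drafting (finishes day 20), internal review can start at day 20 and finishes at day 31.
Revision cannot begin until internal review (finishes day 31). It runs from day 31 to 31 + 3 = day 34.

34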